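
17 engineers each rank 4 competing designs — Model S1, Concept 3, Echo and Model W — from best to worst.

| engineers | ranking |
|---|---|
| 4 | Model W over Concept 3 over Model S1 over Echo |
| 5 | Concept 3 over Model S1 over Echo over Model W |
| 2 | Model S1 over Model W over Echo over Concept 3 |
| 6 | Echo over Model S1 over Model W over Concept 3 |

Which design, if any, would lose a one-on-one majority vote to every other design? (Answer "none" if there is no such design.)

Pairwise majorities:
Model S1 vs Concept 3: 8 to 9, Concept 3.
Model S1–Echo: Model S1 11–6.
Model S1 vs Model W: Model S1 preferred on 5+2+6 = 13 ballots; Model S1 wins 13–4.
Concept 3 vs Echo: 4+5 = 9 for Concept 3, 8 for Echo — Concept 3 by 9–8.
Concept 3–Model W: Model W 12–5.
Echo vs Model W: Echo is ranked higher on 5+6 = 11 ballots, Model W on 6. Echo wins 11–6.
Each design has at least one pairwise win (Model S1 beats Echo; Concept 3 beats Model S1; Echo beats Model W; Model W beats Concept 3) — no Condorcet loser.

none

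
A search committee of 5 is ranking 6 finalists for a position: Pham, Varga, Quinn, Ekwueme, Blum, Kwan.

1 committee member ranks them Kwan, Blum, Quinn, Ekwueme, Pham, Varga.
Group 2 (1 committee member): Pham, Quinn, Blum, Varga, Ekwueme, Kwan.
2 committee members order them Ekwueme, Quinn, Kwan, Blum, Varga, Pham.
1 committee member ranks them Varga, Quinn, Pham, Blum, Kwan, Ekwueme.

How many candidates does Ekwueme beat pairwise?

3

Ekwueme against each rival (5 committee members):
Ekwueme vs Pham: Ekwueme is ranked higher on 1+2 = 3 ballots, Pham on 2. Ekwueme wins 3–2.
Ekwueme vs Varga: 1+2 = 3 for Ekwueme, 2 for Varga — Ekwueme by 3–2.
Ekwueme vs Quinn: Quinn wins 3–2.
Ekwueme vs Blum: Ekwueme preferred on 2 ballots; Blum wins 3–2.
Ekwueme vs Kwan: Ekwueme preferred on 1+2 = 3 ballots; Ekwueme wins 3–2.
Ekwueme beats Pham, Varga, Kwan; loses to Quinn, Blum — 3 pairwise wins.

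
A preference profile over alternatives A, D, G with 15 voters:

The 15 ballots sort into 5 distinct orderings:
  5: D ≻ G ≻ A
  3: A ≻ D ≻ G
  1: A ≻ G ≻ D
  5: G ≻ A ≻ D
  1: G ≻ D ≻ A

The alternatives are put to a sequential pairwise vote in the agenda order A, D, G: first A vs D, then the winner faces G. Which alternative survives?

G

Round 1: A vs D — 9–6, A advances.
Round 2: A vs G — 4–11, G advances.
The agenda winner is G.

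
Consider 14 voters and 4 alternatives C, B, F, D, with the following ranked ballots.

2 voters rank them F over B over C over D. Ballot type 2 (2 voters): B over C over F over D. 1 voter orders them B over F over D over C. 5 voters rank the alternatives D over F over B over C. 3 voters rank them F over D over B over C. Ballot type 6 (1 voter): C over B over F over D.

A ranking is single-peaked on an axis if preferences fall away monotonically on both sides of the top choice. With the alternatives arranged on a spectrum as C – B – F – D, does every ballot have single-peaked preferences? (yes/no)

yes

Axis positions: C=1, B=2, F=3, D=4.
Ballot type 1 (peak F at position 3): ranking walks positions 3-2-1-4, expanding outward from the peak — single-peaked.
Ballot type 2 (peak B at position 2): ranking walks positions 2-1-3-4, expanding outward from the peak — single-peaked.
Ballot type 3 (peak B at position 2): ranking walks positions 2-3-4-1, expanding outward from the peak — single-peaked.
Ballot type 4 (peak D at position 4): ranking walks positions 4-3-2-1, expanding outward from the peak — single-peaked.
Ballot type 5 (peak F at position 3): ranking walks positions 3-4-2-1, expanding outward from the peak — single-peaked.
Ballot type 6 (peak C at position 1): ranking walks positions 1-2-3-4, expanding outward from the peak — single-peaked.
Every ranking is single-peaked on this axis.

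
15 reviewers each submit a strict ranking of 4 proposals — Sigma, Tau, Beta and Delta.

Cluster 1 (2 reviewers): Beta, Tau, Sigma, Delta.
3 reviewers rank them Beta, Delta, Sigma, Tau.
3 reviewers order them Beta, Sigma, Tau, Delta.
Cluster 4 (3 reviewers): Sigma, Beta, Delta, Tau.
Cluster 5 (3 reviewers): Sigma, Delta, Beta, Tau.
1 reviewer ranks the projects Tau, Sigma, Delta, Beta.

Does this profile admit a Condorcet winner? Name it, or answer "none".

Beta

Pairwise majorities:
Sigma–Tau: Sigma 12–3.
Sigma vs Beta: Beta wins 8–7.
Sigma vs Delta: Sigma wins 12–3.
Tau–Beta: Beta 14–1.
Tau vs Delta: Delta, 9–6.
Beta vs Delta: Beta wins 11–4.
Only Beta has no losses; Beta is the Condorcet winner.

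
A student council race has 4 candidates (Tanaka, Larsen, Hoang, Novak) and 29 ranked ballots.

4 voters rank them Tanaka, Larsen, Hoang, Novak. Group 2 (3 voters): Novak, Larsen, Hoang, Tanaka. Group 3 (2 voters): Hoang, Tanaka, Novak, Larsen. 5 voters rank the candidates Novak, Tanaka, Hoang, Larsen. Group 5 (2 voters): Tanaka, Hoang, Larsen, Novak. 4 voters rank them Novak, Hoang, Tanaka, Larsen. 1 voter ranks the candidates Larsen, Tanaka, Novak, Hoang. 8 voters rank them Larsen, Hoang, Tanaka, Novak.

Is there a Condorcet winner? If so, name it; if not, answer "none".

Check each pair by majority over 29 ballots:
Tanaka vs Larsen: Tanaka wins 17–12.
Tanaka vs Hoang: Hoang, 17–12.
Tanaka vs Novak: Tanaka, 17–12.
Larsen–Hoang: Larsen 16–13.
Larsen vs Novak: Larsen wins 15–14.
Hoang vs Novak: Hoang wins 16–13.
No candidate is unbeaten: Tanaka loses to Hoang; Larsen loses to Tanaka; Hoang loses to Larsen; Novak loses to Tanaka. In particular Tanaka beats Larsen beats Hoang beats Tanaka is a majority cycle — no Condorcet winner exists.

none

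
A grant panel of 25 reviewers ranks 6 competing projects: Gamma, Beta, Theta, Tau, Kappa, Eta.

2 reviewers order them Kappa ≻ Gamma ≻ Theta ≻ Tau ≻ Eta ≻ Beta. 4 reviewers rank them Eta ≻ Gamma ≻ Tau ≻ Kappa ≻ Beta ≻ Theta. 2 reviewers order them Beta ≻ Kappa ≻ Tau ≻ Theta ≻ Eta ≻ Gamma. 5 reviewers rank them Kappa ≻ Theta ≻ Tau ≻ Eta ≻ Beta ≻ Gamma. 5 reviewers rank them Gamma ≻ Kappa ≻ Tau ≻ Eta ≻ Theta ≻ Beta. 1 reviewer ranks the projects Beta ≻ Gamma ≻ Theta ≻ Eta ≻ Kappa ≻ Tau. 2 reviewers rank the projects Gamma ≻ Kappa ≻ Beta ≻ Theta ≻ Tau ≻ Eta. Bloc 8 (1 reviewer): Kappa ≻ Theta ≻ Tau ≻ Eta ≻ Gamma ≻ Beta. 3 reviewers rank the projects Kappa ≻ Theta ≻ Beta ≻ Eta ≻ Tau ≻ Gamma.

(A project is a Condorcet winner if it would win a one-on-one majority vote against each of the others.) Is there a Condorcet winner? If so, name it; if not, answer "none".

Kappa

Head-to-head results (25 reviewers):
Gamma vs Beta: Gamma preferred on 2+4+5+2+1 = 14 ballots; Gamma wins 14–11.
Gamma vs Theta: 14 to 11, Gamma.
Gamma vs Tau: Gamma is ranked higher on 2+4+5+1+2 = 14 ballots, Tau on 11. Gamma wins 14–11.
Gamma vs Kappa: Kappa wins 13–12.
Gamma vs Eta: 10 to 15, Eta.
Beta–Theta: Theta 16–9.
Beta vs Tau: Tau wins 17–8.
Beta vs Kappa: Kappa wins 22–3.
Beta vs Eta: 2+1+2+3 = 8 for Beta, 17 for Eta — Eta by 17–8.
Theta vs Tau: Theta wins 14–11.
Theta–Kappa: Kappa 24–1.
Theta–Eta: Theta 16–9.
Tau vs Kappa: Kappa, 21–4.
Tau–Eta: Tau 17–8.
Kappa vs Eta: 20 to 5, Kappa.
Kappa wins every pairwise contest, so Kappa is the Condorcet winner.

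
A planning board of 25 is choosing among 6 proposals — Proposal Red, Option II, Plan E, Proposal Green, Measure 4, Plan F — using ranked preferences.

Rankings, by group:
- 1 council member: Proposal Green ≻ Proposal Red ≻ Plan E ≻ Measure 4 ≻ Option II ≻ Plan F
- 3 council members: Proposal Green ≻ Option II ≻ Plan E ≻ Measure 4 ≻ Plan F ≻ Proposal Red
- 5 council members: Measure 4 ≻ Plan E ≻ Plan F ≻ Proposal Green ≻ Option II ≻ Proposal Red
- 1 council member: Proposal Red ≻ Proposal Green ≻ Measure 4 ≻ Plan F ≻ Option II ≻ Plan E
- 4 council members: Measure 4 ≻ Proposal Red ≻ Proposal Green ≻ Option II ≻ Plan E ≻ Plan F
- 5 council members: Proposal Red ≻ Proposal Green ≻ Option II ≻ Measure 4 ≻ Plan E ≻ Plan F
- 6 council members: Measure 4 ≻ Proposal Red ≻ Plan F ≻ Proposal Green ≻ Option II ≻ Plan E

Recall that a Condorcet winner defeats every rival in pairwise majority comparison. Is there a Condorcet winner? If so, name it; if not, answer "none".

Pairwise majorities:
Proposal Red vs Option II: Proposal Red is ranked higher on 1+1+4+5+6 = 17 ballots, Option II on 8. Proposal Red wins 17–8.
Proposal Red vs Plan E: Proposal Red is ranked higher on 1+1+4+5+6 = 17 ballots, Plan E on 8. Proposal Red wins 17–8.
Proposal Red vs Proposal Green: 16 to 9, Proposal Red.
Proposal Red vs Measure 4: 7 to 18, Measure 4.
Proposal Red vs Plan F: 1+1+4+5+6 = 17 for Proposal Red, 8 for Plan F — Proposal Red by 17–8.
Option II vs Plan E: 19 to 6, Option II.
Option II vs Proposal Green: Option II preferred on 0 ballots; Proposal Green wins 25–0.
Option II vs Measure 4: 8 to 17, Measure 4.
Option II vs Plan F: 13 to 12, Option II.
Plan E vs Proposal Green: Plan E preferred on 5 ballots; Proposal Green wins 20–5.
Plan E vs Measure 4: Plan E preferred on 1+3 = 4 ballots; Measure 4 wins 21–4.
Plan E vs Plan F: Plan E preferred on 1+3+5+4+5 = 18 ballots; Plan E wins 18–7.
Proposal Green vs Measure 4: Proposal Green preferred on 1+3+1+5 = 10 ballots; Measure 4 wins 15–10.
Proposal Green vs Plan F: 1+3+1+4+5 = 14 for Proposal Green, 11 for Plan F — Proposal Green by 14–11.
Measure 4 vs Plan F: 25 to 0, Measure 4.
Measure 4 defeats every rival head-to-head and is the Condorcet winner.

Measure 4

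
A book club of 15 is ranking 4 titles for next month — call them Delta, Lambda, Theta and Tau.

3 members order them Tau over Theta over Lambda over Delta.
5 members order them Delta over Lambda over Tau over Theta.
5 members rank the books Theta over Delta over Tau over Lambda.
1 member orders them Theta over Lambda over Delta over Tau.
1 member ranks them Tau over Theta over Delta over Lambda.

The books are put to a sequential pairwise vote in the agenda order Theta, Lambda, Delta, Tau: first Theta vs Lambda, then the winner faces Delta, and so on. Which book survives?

Round 1: Theta vs Lambda — 10–5, Theta advances.
Round 2: Theta vs Delta — 10–5, Theta advances.
Round 3: Theta vs Tau — 6–9, Tau advances.
Tau survives the agenda.

Tau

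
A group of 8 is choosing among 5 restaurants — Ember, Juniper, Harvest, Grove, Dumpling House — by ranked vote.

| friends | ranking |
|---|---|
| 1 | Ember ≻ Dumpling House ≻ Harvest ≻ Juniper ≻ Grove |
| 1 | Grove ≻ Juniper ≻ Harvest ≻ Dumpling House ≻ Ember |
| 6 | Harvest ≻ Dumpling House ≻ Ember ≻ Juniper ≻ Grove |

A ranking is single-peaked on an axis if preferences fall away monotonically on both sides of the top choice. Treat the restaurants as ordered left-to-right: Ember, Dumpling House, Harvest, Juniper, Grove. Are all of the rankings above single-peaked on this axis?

yes

Axis positions: Ember=1, Dumpling House=2, Harvest=3, Juniper=4, Grove=5.
Group 1 (peak Ember at position 1): ranking walks positions 1-2-3-4-5, expanding outward from the peak — single-peaked.
Group 2 (peak Grove at position 5): ranking walks positions 5-4-3-2-1, expanding outward from the peak — single-peaked.
Group 3 (peak Harvest at position 3): ranking walks positions 3-2-1-4-5, expanding outward from the peak — single-peaked.
Every ranking is single-peaked on this axis.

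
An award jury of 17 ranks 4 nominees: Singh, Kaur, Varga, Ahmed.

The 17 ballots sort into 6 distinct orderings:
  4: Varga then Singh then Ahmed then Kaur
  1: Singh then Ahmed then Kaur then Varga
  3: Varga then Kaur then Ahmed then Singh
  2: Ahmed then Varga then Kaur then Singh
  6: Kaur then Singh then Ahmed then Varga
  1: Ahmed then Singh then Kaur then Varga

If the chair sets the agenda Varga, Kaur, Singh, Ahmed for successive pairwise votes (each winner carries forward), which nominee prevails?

Round 1: Varga vs Kaur — 9–8, Varga advances.
Round 2: Varga vs Singh — 9–8, Varga advances.
Round 3: Varga vs Ahmed — 7–10, Ahmed advances.
Ahmed survives the agenda.

Ahmed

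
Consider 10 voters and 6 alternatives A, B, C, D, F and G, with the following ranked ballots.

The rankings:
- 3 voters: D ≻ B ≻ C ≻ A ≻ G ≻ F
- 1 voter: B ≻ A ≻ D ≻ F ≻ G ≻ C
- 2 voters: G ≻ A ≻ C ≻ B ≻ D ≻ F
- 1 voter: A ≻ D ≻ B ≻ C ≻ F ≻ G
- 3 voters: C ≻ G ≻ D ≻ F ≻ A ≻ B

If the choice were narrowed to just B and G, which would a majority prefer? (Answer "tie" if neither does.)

Ballots ranking B above G: 3 + 1 + 1 = 5.
Ballots ranking G above B: 10 − 5 = 5.
5–5: the pair ties.

tie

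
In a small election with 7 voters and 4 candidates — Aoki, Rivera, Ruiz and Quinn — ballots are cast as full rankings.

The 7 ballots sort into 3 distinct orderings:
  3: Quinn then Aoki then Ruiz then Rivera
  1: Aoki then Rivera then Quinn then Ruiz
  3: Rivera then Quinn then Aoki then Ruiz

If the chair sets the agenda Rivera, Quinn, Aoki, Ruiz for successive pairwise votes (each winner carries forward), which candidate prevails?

Round 1: Rivera vs Quinn — 4–3, Rivera advances.
Round 2: Rivera vs Aoki — 3–4, Aoki advances.
Round 3: Aoki vs Ruiz — 7–0, Aoki advances.
Aoki survives the agenda.

Aoki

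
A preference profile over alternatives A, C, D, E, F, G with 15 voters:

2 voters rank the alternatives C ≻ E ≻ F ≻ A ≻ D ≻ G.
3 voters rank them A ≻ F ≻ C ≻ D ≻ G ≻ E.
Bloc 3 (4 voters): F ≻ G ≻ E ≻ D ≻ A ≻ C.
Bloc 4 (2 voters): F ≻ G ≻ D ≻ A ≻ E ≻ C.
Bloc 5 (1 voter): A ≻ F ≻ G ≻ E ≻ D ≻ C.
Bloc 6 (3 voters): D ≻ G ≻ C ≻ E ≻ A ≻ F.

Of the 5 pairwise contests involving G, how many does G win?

3

G against each rival (15 voters):
G–A: G 9–6.
G vs C: 10 to 5, G.
G vs D: D, 8–7.
G vs E: G wins 13–2.
G vs F: G preferred on 3 ballots; F wins 12–3.
G beats A, C, E; loses to D, F — 3 pairwise wins.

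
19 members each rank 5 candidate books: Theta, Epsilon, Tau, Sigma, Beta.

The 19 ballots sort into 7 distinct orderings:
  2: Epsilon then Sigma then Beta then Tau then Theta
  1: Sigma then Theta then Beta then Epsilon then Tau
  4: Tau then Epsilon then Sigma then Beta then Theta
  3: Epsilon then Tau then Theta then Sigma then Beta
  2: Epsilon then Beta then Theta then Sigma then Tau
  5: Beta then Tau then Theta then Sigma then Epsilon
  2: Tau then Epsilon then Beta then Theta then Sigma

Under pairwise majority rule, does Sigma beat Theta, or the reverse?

Theta

Ballots ranking Sigma above Theta: 2 + 1 + 4 = 7.
Ballots ranking Theta above Sigma: 19 − 7 = 12.
Theta wins the head-to-head 12–7.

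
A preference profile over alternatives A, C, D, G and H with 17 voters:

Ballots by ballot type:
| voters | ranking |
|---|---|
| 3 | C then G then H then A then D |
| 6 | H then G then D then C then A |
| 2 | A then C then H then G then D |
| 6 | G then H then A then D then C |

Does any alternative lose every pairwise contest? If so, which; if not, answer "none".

Pairwise majorities:
A vs C: A is ranked higher on 2+6 = 8 ballots, C on 9. C wins 9–8.
A vs D: A wins 11–6.
A vs G: A preferred on 2 ballots; G wins 15–2.
A vs H: 2 for A, 15 for H — H by 15–2.
C vs D: 5 to 12, D.
C vs G: G wins 12–5.
C vs H: 5 to 12, H.
D vs G: D is ranked higher on 0 ballots, G on 17. G wins 17–0.
D vs H: 0 for D, 17 for H — H by 17–0.
G vs H: G, 9–8.
Each alternative has at least one pairwise win (A beats D; C beats A; D beats C; G beats A; H beats A) — no Condorcet loser.

none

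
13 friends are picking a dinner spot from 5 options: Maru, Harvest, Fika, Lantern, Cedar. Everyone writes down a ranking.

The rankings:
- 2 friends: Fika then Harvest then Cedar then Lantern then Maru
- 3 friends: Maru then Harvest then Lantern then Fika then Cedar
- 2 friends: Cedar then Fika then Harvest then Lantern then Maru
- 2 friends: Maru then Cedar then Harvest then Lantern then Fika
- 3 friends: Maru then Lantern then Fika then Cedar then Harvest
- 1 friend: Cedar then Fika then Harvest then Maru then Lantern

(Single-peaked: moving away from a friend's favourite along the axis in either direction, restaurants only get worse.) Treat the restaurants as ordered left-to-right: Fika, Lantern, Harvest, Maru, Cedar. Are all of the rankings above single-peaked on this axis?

Axis positions: Fika=1, Lantern=2, Harvest=3, Maru=4, Cedar=5.
Group 1: ranking walks positions 1-3-5-2-4; Harvest is ranked above Lantern even though Lantern lies between Harvest and the peak Fika on the axis — preferences dip and rise again. Not single-peaked.
Group 2 (peak Maru at position 4): ranking walks positions 4-3-2-1-5, expanding outward from the peak — single-peaked.
Group 3: ranking walks positions 5-1-3-2-4; Fika is ranked above Maru even though Maru lies between Fika and the peak Cedar on the axis — preferences dip and rise again. Not single-peaked.
Group 4 (peak Maru at position 4): ranking walks positions 4-5-3-2-1, expanding outward from the peak — single-peaked.
Group 5: ranking walks positions 4-2-1-5-3; Lantern is ranked above Harvest even though Harvest lies between Lantern and the peak Maru on the axis — preferences dip and rise again. Not single-peaked.
Group 6: ranking walks positions 5-1-3-4-2; Fika is ranked above Maru even though Maru lies between Fika and the peak Cedar on the axis — preferences dip and rise again. Not single-peaked.
Group 1 violates single-peakedness, so the profile is not single-peaked on this axis.

no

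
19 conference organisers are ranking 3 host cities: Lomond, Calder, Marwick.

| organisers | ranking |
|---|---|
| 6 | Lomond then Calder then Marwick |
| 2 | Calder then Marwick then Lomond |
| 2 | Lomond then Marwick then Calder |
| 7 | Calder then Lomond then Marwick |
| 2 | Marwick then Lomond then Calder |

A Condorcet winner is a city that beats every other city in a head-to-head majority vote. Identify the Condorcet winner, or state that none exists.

Pairwise majorities:
Lomond vs Calder: Lomond is ranked higher on 6+2+2 = 10 ballots, Calder on 9. Lomond wins 10–9.
Lomond vs Marwick: 6+2+7 = 15 for Lomond, 4 for Marwick — Lomond by 15–4.
Calder vs Marwick: Calder preferred on 6+2+7 = 15 ballots; Calder wins 15–4.
Only Lomond has no losses; Lomond is the Condorcet winner.

Lomond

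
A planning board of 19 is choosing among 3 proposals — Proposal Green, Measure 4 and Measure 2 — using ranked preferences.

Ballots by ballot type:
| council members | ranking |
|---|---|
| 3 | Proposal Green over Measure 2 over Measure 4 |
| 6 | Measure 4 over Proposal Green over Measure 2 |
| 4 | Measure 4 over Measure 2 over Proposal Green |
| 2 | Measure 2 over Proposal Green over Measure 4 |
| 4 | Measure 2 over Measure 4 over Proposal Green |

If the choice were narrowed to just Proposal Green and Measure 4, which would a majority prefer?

Ballots ranking Proposal Green above Measure 4: 3 + 2 = 5.
Ballots ranking Measure 4 above Proposal Green: 19 − 5 = 14.
Measure 4 wins the head-to-head 14–5.

Measure 4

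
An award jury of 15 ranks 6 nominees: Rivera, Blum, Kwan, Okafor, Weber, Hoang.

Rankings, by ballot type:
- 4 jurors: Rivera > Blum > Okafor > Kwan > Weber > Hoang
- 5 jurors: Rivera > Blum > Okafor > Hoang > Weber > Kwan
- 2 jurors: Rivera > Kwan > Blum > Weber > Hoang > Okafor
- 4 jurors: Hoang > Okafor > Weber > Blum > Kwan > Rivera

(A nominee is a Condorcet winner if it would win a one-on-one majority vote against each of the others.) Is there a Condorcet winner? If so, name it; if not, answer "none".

Head-to-head results (15 jurors):
Rivera–Blum: Rivera 11–4.
Rivera vs Kwan: Rivera, 11–4.
Rivera–Okafor: Rivera 11–4.
Rivera–Weber: Rivera 11–4.
Rivera vs Hoang: Rivera, 11–4.
Blum–Kwan: Blum 13–2.
Blum vs Okafor: Blum wins 11–4.
Blum vs Weber: Blum wins 11–4.
Blum vs Hoang: Blum, 11–4.
Kwan vs Okafor: Okafor, 13–2.
Kwan vs Weber: Weber, 9–6.
Kwan–Hoang: Hoang 9–6.
Okafor–Weber: Okafor 13–2.
Okafor vs Hoang: Okafor, 9–6.
Weber vs Hoang: Hoang, 9–6.
Rivera wins every pairwise contest, so Rivera is the Condorcet winner.

Rivera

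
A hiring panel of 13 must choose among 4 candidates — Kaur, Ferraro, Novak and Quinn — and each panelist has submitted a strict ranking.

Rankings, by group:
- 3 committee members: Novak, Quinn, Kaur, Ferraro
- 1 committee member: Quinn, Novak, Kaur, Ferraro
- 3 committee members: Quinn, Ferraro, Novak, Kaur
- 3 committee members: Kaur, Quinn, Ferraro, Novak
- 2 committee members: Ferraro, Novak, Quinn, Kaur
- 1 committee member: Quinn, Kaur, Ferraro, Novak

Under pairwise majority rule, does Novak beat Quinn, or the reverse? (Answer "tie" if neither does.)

Quinn

Ballots ranking Novak above Quinn: 3 + 2 = 5.
Ballots ranking Quinn above Novak: 13 − 5 = 8.
Quinn wins the head-to-head 8–5.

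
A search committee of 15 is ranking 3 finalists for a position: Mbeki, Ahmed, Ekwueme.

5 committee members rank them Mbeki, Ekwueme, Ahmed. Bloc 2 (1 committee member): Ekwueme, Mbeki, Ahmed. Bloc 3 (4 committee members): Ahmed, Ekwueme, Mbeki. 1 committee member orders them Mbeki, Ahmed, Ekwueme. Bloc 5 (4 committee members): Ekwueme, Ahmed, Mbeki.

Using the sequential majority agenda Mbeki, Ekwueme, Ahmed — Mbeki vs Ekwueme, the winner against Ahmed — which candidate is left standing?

Ekwueme

Round 1: Mbeki vs Ekwueme — 6–9, Ekwueme advances.
Round 2: Ekwueme vs Ahmed — 10–5, Ekwueme advances.
Ekwueme survives the agenda.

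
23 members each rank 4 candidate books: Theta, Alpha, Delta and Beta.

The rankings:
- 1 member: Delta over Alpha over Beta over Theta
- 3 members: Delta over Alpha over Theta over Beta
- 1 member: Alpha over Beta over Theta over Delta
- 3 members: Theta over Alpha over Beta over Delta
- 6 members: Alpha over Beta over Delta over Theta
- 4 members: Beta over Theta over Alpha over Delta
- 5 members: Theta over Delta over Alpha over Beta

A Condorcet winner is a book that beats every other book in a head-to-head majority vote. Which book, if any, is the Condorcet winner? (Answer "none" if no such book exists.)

Head-to-head results (23 members):
Theta–Alpha: Theta 12–11.
Theta vs Delta: Theta wins 13–10.
Theta vs Beta: Beta, 12–11.
Alpha–Delta: Alpha 14–9.
Alpha–Beta: Alpha 19–4.
Delta–Beta: Beta 14–9.
No book is unbeaten: Theta loses to Beta; Alpha loses to Theta; Delta loses to Theta; Beta loses to Alpha. In particular Theta > Alpha > Beta > Theta is a majority cycle — no Condorcet winner exists.

none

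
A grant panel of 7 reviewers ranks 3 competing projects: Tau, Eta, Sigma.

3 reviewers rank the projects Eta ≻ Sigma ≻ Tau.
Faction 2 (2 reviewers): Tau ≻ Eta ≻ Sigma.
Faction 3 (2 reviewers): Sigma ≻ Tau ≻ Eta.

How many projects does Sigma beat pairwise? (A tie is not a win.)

Sigma against each rival (7 reviewers):
Sigma vs Tau: Sigma is ranked higher on 3+2 = 5 ballots, Tau on 2. Sigma wins 5–2.
Sigma–Eta: Eta 5–2.
Sigma beats Tau; loses to Eta — 1 pairwise win.

1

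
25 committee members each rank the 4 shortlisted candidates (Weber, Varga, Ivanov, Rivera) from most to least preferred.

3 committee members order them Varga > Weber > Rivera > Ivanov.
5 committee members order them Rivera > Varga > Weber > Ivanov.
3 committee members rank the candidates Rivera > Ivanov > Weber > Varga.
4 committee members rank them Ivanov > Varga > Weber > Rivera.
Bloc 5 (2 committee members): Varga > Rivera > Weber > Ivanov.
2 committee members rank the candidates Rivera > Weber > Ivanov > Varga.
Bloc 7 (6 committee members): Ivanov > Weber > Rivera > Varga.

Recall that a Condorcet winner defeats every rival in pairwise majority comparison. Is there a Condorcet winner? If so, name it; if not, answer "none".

none

Head-to-head results (25 committee members):
Weber vs Varga: 3+2+6 = 11 for Weber, 14 for Varga — Varga by 14–11.
Weber–Ivanov: Ivanov 13–12.
Weber vs Rivera: Weber is ranked higher on 3+4+6 = 13 ballots, Rivera on 12. Weber wins 13–12.
Varga vs Ivanov: Ivanov wins 15–10.
Varga vs Rivera: Rivera wins 16–9.
Ivanov vs Rivera: 10 to 15, Rivera.
Each candidate drops at least one matchup (Weber loses to Varga; Varga loses to Ivanov; Ivanov loses to Rivera; Rivera loses to Weber); the cycle Weber → Rivera → Varga → Weber rules out a Condorcet winner.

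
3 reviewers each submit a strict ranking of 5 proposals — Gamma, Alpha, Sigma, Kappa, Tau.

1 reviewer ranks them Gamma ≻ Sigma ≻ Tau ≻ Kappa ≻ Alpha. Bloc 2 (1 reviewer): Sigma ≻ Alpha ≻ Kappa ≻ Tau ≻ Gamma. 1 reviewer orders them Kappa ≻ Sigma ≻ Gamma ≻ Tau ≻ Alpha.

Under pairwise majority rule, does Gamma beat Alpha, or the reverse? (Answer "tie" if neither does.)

Gamma

Ballots ranking Gamma above Alpha: 1 + 1 = 2.
Ballots ranking Alpha above Gamma: 3 − 2 = 1.
Gamma wins the head-to-head 2–1.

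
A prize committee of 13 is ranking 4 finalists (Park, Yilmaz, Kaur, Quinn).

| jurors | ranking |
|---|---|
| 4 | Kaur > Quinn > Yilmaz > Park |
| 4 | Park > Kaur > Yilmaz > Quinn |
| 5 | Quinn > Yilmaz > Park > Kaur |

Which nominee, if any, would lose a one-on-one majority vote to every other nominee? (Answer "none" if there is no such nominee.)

Head-to-head results (13 jurors):
Park vs Yilmaz: Park is ranked higher on 4 ballots, Yilmaz on 9. Yilmaz wins 9–4.
Park vs Kaur: Park wins 9–4.
Park vs Quinn: Quinn, 9–4.
Yilmaz vs Kaur: Kaur, 8–5.
Yilmaz vs Quinn: Quinn, 9–4.
Kaur vs Quinn: 4+4 = 8 for Kaur, 5 for Quinn — Kaur by 8–5.
Each nominee has at least one pairwise win (Park beats Kaur; Yilmaz beats Park; Kaur beats Yilmaz; Quinn beats Park) — no Condorcet loser.

none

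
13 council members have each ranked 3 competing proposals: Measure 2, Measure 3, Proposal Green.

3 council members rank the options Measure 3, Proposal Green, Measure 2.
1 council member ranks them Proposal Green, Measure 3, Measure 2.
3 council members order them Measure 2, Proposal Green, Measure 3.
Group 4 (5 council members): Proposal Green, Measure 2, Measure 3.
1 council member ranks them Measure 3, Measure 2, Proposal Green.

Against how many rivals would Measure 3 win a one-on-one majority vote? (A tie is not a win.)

0

Measure 3 against each rival (13 council members):
Measure 3 vs Measure 2: Measure 2, 8–5.
Measure 3 vs Proposal Green: Measure 3 is ranked higher on 3+1 = 4 ballots, Proposal Green on 9. Proposal Green wins 9–4.
Measure 3 beats no one; loses to Measure 2, Proposal Green — 0 pairwise wins.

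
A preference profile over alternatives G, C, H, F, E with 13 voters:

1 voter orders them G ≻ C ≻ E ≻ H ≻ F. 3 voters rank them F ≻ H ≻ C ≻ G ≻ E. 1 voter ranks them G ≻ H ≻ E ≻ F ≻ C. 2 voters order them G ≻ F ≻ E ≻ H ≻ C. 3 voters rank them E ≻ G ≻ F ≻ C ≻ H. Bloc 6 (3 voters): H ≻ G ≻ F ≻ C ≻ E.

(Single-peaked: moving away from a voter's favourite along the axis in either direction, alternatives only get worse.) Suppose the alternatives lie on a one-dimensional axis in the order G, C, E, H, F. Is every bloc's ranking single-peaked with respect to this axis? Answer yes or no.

no

Axis positions: G=1, C=2, E=3, H=4, F=5.
Bloc 1 (peak G at position 1): ranking walks positions 1-2-3-4-5, expanding outward from the peak — single-peaked.
Bloc 2: ranking walks positions 5-4-2-1-3; C is ranked above E even though E lies between C and the peak F on the axis — preferences dip and rise again. Not single-peaked.
Bloc 3: ranking walks positions 1-4-3-5-2; H is ranked above C even though C lies between H and the peak G on the axis — preferences dip and rise again. Not single-peaked.
Bloc 4: ranking walks positions 1-5-3-4-2; F is ranked above C even though C lies between F and the peak G on the axis — preferences dip and rise again. Not single-peaked.
Bloc 5: ranking walks positions 3-1-5-2-4; G is ranked above C even though C lies between G and the peak E on the axis — preferences dip and rise again. Not single-peaked.
Bloc 6: ranking walks positions 4-1-5-2-3; G is ranked above E even though E lies between G and the peak H on the axis — preferences dip and rise again. Not single-peaked.
Bloc 2 violates single-peakedness, so the profile is not single-peaked on this axis.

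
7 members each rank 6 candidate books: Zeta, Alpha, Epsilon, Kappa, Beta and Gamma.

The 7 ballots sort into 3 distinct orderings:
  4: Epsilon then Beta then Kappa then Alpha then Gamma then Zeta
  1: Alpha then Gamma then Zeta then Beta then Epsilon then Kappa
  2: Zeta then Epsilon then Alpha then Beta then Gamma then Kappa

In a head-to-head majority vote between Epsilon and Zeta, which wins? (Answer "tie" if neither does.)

Ballots ranking Epsilon above Zeta: 4.
Ballots ranking Zeta above Epsilon: 7 − 4 = 3.
Epsilon wins the head-to-head 4–3.

Epsilon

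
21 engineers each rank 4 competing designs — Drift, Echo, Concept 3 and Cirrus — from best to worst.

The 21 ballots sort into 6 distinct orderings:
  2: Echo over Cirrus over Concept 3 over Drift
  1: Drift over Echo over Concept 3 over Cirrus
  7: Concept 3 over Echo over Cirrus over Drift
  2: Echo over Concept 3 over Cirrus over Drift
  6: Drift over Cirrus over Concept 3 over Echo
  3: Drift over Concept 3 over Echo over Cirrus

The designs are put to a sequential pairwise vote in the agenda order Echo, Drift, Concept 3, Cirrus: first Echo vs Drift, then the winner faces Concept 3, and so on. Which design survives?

Round 1: Echo vs Drift — 11–10, Echo advances.
Round 2: Echo vs Concept 3 — 5–16, Concept 3 advances.
Round 3: Concept 3 vs Cirrus — 13–8, Concept 3 advances.
Concept 3 survives the agenda.

Concept 3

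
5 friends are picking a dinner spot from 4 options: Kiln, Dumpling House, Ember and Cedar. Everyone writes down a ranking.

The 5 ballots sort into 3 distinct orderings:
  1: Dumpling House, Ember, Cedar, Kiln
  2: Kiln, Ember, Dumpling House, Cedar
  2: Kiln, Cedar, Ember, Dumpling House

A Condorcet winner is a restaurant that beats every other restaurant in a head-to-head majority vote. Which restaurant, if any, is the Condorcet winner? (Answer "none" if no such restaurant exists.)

Kiln

Pairwise majorities:
Kiln vs Dumpling House: Kiln wins 4–1.
Kiln–Ember: Kiln 4–1.
Kiln–Cedar: Kiln 4–1.
Dumpling House–Ember: Ember 4–1.
Dumpling House–Cedar: Dumpling House 3–2.
Ember–Cedar: Ember 3–2.
Kiln wins every pairwise contest, so Kiln is the Condorcet winner.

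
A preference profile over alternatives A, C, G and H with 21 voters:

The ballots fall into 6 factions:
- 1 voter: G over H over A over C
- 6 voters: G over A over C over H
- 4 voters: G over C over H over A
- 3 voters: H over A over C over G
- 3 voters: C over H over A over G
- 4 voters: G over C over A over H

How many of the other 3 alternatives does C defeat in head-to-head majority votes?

C against each rival (21 voters):
C–A: C 11–10.
C vs G: 6 to 15, G.
C vs H: C is ranked higher on 6+4+3+4 = 17 ballots, H on 4. C wins 17–4.
C beats A, H; loses to G — 2 pairwise wins.

2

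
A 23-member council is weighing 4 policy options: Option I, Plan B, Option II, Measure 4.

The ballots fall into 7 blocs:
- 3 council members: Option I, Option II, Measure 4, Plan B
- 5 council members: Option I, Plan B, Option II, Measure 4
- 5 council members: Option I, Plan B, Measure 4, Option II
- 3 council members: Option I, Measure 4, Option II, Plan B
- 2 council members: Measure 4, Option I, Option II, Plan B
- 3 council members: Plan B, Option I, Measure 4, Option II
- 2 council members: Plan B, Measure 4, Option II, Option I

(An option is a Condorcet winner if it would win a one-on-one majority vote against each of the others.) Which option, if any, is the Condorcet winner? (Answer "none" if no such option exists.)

Option I

Head-to-head results (23 council members):
Option I vs Plan B: Option I, 18–5.
Option I vs Option II: Option I wins 21–2.
Option I vs Measure 4: Option I, 19–4.
Plan B–Option II: Plan B 15–8.
Plan B vs Measure 4: Plan B, 15–8.
Option II vs Measure 4: Measure 4, 15–8.
Option I beats each of Plan B, Option II, Measure 4 — Option I is the Condorcet winner.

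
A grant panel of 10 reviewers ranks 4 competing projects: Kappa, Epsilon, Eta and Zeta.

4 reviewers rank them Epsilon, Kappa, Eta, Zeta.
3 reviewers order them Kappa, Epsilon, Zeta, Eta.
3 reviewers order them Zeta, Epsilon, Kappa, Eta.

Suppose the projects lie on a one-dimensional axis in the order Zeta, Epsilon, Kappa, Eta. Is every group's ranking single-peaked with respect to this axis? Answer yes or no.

Axis positions: Zeta=1, Epsilon=2, Kappa=3, Eta=4.
Group 1 (peak Epsilon at position 2): ranking walks positions 2-3-4-1, expanding outward from the peak — single-peaked.
Group 2 (peak Kappa at position 3): ranking walks positions 3-2-1-4, expanding outward from the peak — single-peaked.
Group 3 (peak Zeta at position 1): ranking walks positions 1-2-3-4, expanding outward from the peak — single-peaked.
Every ranking is single-peaked on this axis.

yes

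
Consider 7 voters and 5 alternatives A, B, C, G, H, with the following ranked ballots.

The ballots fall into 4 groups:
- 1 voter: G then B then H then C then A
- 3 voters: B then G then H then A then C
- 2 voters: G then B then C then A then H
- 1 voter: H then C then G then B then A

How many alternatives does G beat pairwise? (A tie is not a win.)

4

G against each rival (7 voters):
G vs A: 7 to 0, G.
G–B: G 4–3.
G vs C: G wins 6–1.
G vs H: G is ranked higher on 1+3+2 = 6 ballots, H on 1. G wins 6–1.
G beats A, B, C, H — 4 pairwise wins.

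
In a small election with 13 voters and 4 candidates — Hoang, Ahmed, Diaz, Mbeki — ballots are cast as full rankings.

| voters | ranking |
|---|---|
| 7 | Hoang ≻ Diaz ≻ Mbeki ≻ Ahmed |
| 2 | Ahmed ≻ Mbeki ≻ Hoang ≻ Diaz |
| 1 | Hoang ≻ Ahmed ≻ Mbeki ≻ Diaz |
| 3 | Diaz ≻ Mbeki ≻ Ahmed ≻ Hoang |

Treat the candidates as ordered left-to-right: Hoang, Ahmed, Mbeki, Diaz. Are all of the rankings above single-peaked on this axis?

Axis positions: Hoang=1, Ahmed=2, Mbeki=3, Diaz=4.
Bloc 1: ranking walks positions 1-4-3-2; Diaz is ranked above Ahmed even though Ahmed lies between Diaz and the peak Hoang on the axis — preferences dip and rise again. Not single-peaked.
Bloc 2 (peak Ahmed at position 2): ranking walks positions 2-3-1-4, expanding outward from the peak — single-peaked.
Bloc 3 (peak Hoang at position 1): ranking walks positions 1-2-3-4, expanding outward from the peak — single-peaked.
Bloc 4 (peak Diaz at position 4): ranking walks positions 4-3-2-1, expanding outward from the peak — single-peaked.
Bloc 1 violates single-peakedness, so the profile is not single-peaked on this axis.

no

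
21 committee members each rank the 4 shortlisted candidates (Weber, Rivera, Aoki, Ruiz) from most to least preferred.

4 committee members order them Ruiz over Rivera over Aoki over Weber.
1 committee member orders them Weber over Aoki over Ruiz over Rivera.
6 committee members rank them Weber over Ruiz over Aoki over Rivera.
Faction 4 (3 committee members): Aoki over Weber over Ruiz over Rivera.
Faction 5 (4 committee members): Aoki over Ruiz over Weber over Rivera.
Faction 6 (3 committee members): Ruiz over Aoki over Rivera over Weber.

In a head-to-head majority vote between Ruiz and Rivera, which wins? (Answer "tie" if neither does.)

Ruiz

Ballots ranking Ruiz above Rivera: 4 + 1 + 6 + 3 + 4 + 3 = 21.
Ballots ranking Rivera above Ruiz: 21 − 21 = 0.
Ruiz wins the head-to-head 21–0.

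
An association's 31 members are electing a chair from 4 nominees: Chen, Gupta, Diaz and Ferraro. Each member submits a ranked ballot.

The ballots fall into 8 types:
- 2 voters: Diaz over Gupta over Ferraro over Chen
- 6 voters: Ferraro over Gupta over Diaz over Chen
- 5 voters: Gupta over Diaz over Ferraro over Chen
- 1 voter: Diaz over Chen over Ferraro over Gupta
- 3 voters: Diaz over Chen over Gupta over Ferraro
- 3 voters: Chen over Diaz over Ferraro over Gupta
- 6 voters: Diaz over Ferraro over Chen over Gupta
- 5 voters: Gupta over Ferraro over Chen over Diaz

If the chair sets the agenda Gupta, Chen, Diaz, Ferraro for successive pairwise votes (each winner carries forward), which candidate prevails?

Ferraro

Round 1: Gupta vs Chen — 18–13, Gupta advances.
Round 2: Gupta vs Diaz — 16–15, Gupta advances.
Round 3: Gupta vs Ferraro — 15–16, Ferraro advances.
The agenda winner is Ferraro.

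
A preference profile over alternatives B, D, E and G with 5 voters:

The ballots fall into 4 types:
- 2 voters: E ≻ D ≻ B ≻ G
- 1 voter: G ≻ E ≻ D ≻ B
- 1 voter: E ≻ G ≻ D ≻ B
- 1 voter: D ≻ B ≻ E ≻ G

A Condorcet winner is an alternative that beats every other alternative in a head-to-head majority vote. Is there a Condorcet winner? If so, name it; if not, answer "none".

E

Check each pair by majority over 5 ballots:
B vs D: B preferred on 0 ballots; D wins 5–0.
B vs E: B preferred on 1 ballot; E wins 4–1.
B vs G: B is ranked higher on 2+1 = 3 ballots, G on 2. B wins 3–2.
D vs E: D preferred on 1 ballot; E wins 4–1.
D vs G: D is ranked higher on 2+1 = 3 ballots, G on 2. D wins 3–2.
E vs G: 4 to 1, E.
E defeats every rival head-to-head and is the Condorcet winner.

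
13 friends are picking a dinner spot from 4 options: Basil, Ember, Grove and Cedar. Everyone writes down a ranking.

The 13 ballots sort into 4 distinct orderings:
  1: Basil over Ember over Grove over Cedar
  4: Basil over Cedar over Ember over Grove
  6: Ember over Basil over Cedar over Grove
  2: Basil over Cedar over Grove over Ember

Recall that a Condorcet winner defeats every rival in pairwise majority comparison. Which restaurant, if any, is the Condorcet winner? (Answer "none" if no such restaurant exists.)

Basil

Pairwise majorities:
Basil vs Ember: Basil is ranked higher on 1+4+2 = 7 ballots, Ember on 6. Basil wins 7–6.
Basil vs Grove: 1+4+6+2 = 13 for Basil, 0 for Grove — Basil by 13–0.
Basil vs Cedar: Basil preferred on 1+4+6+2 = 13 ballots; Basil wins 13–0.
Ember vs Grove: 11 to 2, Ember.
Ember vs Cedar: 1+6 = 7 for Ember, 6 for Cedar — Ember by 7–6.
Grove vs Cedar: 1 for Grove, 12 for Cedar — Cedar by 12–1.
Basil wins every pairwise contest, so Basil is the Condorcet winner.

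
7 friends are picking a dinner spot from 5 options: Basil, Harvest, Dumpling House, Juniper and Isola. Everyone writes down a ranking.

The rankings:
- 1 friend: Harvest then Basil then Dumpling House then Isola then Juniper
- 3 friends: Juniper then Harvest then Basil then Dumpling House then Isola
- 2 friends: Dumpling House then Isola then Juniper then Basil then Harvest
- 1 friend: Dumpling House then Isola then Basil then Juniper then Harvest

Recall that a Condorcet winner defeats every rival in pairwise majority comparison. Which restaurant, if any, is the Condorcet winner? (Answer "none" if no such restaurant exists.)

Check each pair by majority over 7 ballots:
Basil vs Harvest: Basil preferred on 2+1 = 3 ballots; Harvest wins 4–3.
Basil vs Dumpling House: 4 to 3, Basil.
Basil vs Juniper: Juniper wins 5–2.
Basil vs Isola: Basil, 4–3.
Harvest vs Dumpling House: Harvest wins 4–3.
Harvest vs Juniper: 1 for Harvest, 6 for Juniper — Juniper by 6–1.
Harvest vs Isola: Harvest preferred on 1+3 = 4 ballots; Harvest wins 4–3.
Dumpling House vs Juniper: 1+2+1 = 4 for Dumpling House, 3 for Juniper — Dumpling House by 4–3.
Dumpling House–Isola: Dumpling House 7–0.
Juniper–Isola: Isola 4–3.
Every restaurant loses at least once (Basil loses to Harvest; Harvest loses to Juniper; Dumpling House loses to Basil; Juniper loses to Dumpling House; Isola loses to Basil). The majority relation contains the cycle Basil > Dumpling House > Juniper > Basil, so there is no Condorcet winner.

none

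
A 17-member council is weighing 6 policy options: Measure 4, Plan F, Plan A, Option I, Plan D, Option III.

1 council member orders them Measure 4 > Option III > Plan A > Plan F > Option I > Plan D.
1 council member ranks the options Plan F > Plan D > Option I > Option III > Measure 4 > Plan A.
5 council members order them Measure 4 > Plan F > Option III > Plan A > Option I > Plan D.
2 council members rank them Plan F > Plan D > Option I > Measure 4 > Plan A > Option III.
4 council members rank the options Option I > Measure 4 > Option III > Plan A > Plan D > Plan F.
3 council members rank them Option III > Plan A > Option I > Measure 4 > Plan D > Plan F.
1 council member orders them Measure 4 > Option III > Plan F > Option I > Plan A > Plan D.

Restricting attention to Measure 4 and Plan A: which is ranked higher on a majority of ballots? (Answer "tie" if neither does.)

Ballots ranking Measure 4 above Plan A: 1 + 1 + 5 + 2 + 4 + 1 = 14.
Ballots ranking Plan A above Measure 4: 17 − 14 = 3.
Measure 4 wins the head-to-head 14–3.

Measure 4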